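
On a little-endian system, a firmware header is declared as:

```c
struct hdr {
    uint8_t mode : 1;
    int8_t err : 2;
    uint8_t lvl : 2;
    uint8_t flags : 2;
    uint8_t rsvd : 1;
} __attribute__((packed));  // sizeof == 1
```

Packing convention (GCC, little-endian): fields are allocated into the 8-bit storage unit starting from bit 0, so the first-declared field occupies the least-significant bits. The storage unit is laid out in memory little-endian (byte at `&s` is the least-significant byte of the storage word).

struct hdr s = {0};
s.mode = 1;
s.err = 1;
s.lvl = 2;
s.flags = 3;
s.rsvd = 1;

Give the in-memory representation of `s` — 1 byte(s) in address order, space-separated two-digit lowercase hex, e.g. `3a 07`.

mode:1 = 1 → 0x1 << 0 → word 0x01
err:2 = 1 → 0x1 << 1 → word 0x03
lvl:2 = 2 → 0x2 << 3 → word 0x13
flags:2 = 3 → 0x3 << 5 → word 0x73
rsvd:1 = 1 → 0x1 << 7 → word 0xf3
word = 0xf3 → little-endian bytes:
  [0]=0xf3

f3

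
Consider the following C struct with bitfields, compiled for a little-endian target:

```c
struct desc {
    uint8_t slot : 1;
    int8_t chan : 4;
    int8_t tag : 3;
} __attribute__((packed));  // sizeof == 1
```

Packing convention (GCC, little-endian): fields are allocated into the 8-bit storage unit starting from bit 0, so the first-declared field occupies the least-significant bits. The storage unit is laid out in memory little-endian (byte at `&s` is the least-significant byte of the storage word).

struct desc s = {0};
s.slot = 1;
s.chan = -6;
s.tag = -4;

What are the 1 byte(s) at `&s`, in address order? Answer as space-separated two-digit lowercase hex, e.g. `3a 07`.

slot (1b) val=1 bits=0x1 at bit 0: 0x01
chan (4b) val=-6 bits=0xa at bit 1: 0x15
tag (3b) val=-4 bits=0x4 at bit 5: 0x95
word = 0x95 → little-endian bytes:
  [0]=0x95

95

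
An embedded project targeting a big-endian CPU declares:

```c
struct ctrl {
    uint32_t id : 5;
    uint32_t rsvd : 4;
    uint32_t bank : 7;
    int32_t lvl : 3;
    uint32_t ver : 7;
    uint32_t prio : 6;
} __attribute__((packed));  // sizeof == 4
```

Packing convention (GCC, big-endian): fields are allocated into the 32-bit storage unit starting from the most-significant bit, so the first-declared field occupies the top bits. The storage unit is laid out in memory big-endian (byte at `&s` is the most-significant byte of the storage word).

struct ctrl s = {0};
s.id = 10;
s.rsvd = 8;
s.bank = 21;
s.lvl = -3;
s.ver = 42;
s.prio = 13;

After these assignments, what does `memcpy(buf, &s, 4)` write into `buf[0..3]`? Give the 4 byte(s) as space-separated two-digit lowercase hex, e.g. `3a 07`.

54 15 aa 8d

id (5b) val=10 bits=0xa at bit 27: 0x50000000
rsvd (4b) val=8 bits=0x8 at bit 23: 0x54000000
bank (7b) val=21 bits=0x15 at bit 16: 0x54150000
lvl (3b) val=-3 bits=0x5 at bit 13: 0x5415a000
ver (7b) val=42 bits=0x2a at bit 6: 0x5415aa80
prio (6b) val=13 bits=0xd at bit 0: 0x5415aa8d
word = 0x5415aa8d → big-endian bytes:
  [0]=0x54  [1]=0x15  [2]=0xaa  [3]=0x8d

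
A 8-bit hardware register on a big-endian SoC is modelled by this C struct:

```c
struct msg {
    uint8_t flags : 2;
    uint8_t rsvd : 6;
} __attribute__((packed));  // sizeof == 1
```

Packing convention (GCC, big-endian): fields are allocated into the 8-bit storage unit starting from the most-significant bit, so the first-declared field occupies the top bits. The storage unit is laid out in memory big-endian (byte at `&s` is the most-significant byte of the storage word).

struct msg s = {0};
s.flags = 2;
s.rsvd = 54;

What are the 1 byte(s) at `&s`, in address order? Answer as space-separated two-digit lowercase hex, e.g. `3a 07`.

b6

flags (2b) val=2 bits=0x2 at bit 6: 0x80
rsvd (6b) val=54 bits=0x36 at bit 0: 0xb6
word = 0xb6 → big-endian bytes:
  [0]=0xb6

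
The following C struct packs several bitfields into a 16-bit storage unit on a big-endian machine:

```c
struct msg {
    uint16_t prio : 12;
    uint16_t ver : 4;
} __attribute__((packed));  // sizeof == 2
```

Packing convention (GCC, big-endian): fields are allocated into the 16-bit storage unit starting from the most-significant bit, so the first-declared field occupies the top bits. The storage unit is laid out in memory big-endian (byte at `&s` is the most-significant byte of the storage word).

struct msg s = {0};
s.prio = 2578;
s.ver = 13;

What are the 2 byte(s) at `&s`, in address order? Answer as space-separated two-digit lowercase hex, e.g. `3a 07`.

prio:12 = 2578 → 0xa12 << 4 → word 0xa120
ver:4 = 13 → 0xd << 0 → word 0xa12d
word = 0xa12d → big-endian bytes:
  [0]=0xa1  [1]=0x2d

a1 2d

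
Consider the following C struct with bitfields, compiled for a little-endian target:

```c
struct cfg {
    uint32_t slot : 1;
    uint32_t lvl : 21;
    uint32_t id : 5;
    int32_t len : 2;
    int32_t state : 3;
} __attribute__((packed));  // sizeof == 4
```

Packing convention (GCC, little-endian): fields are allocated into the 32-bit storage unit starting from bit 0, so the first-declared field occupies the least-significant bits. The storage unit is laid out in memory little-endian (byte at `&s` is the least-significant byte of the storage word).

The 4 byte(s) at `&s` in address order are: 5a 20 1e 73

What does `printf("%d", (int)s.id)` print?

12

[0]=0x5a [1]=0x20 [2]=0x1e [3]=0x73 (little-endian) → word 0x731e205a
slot:1 @ bit 0 → (0x731e205a>>0)&0x1 = 0x0
lvl:21 @ bit 1 → (0x731e205a>>1)&0x1fffff = 0xf102d
id:5 @ bit 22 → (0x731e205a>>22)&0x1f = 0xc  ←
len:2 @ bit 27 → (0x731e205a>>27)&0x3 = 0x2
state:3 @ bit 29 → (0x731e205a>>29)&0x7 = 0x3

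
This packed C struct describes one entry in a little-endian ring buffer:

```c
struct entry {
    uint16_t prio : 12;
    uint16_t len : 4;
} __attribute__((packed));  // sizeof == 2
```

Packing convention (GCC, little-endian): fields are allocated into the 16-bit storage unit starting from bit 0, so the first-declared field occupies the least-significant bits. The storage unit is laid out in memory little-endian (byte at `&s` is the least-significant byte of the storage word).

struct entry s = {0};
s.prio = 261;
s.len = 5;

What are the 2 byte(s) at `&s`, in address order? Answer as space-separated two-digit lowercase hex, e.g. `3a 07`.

prio:12 = 261 → 0x105 << 0 → word 0x0105
len:4 = 5 → 0x5 << 12 → word 0x5105
word = 0x5105 → little-endian bytes:
  [0]=0x05  [1]=0x51

05 51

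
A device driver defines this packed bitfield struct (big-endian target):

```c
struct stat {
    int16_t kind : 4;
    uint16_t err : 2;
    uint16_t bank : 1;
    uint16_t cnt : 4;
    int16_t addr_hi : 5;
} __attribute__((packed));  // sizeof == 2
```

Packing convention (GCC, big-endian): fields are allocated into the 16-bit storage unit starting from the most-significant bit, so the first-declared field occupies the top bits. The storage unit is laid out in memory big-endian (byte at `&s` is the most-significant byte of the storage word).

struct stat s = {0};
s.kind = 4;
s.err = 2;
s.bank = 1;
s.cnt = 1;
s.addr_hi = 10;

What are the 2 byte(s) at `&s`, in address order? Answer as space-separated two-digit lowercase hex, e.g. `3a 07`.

4a 2a

kind:4 = 4 → 0x4 << 12 → word 0x4000
err:2 = 2 → 0x2 << 10 → word 0x4800
bank:1 = 1 → 0x1 << 9 → word 0x4a00
cnt:4 = 1 → 0x1 << 5 → word 0x4a20
addr_hi:5 = 10 → 0xa << 0 → word 0x4a2a
word = 0x4a2a → big-endian bytes:
  [0]=0x4a  [1]=0x2a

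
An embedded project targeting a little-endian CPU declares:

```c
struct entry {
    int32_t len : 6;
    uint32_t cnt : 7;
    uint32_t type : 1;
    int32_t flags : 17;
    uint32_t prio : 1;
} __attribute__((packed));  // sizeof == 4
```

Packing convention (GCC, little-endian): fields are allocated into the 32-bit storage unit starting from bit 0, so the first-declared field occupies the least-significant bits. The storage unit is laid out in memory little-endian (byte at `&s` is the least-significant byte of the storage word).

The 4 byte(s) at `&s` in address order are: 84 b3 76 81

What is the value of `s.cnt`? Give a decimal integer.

[0]=0x84 [1]=0xb3 [2]=0x76 [3]=0x81 (little-endian) → word 0x8176b384
len:6 @ bit 0 → (0x8176b384>>0)&0x3f = 0x4
cnt:7 @ bit 6 → (0x8176b384>>6)&0x7f = 0x4e  ←
type:1 @ bit 13 → (0x8176b384>>13)&0x1 = 0x1
flags:17 @ bit 14 → (0x8176b384>>14)&0x1ffff = 0x5da
prio:1 @ bit 31 → (0x8176b384>>31)&0x1 = 0x1

78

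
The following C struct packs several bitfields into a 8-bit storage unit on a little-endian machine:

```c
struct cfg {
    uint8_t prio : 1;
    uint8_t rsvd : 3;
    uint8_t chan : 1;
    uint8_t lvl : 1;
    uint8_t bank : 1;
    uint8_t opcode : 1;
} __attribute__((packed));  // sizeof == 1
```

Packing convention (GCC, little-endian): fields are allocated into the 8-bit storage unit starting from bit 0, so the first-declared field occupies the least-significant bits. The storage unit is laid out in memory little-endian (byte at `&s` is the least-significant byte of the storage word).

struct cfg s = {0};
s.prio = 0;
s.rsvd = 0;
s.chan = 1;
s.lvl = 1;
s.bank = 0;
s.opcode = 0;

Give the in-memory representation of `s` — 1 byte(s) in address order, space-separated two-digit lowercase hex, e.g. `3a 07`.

30

prio:1 = 0 → 0x0 << 0 → word 0x00
rsvd:3 = 0 → 0x0 << 1 → word 0x00
chan:1 = 1 → 0x1 << 4 → word 0x10
lvl:1 = 1 → 0x1 << 5 → word 0x30
bank:1 = 0 → 0x0 << 6 → word 0x30
opcode:1 = 0 → 0x0 << 7 → word 0x30
word = 0x30 → little-endian bytes:
  [0]=0x30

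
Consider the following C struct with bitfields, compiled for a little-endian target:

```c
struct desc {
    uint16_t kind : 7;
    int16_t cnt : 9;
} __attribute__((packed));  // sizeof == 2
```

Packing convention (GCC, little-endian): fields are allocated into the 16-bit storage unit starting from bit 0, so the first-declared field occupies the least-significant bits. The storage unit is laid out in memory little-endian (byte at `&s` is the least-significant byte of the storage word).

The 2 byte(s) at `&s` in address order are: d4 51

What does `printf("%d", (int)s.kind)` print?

84

[0]=0xd4 [1]=0x51 (little-endian) → word 0x51d4
kind [0+:7] = (word>>0) & 0x7f = 84  ←
cnt [7+:9] = (word>>7) & 0x1ff = 163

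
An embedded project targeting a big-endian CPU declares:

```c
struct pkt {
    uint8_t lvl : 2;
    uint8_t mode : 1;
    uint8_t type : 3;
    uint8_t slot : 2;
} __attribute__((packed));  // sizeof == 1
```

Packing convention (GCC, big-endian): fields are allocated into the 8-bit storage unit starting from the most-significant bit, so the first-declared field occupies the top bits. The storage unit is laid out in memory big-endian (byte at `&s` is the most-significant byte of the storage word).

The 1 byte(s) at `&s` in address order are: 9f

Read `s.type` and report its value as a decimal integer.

[0]=0x9f (big-endian) → word 0x9f
lvl:2 @ bit 6 → (0x9f>>6)&0x3 = 0x2
mode:1 @ bit 5 → (0x9f>>5)&0x1 = 0x0
type:3 @ bit 2 → (0x9f>>2)&0x7 = 0x7  ←
slot:2 @ bit 0 → (0x9f>>0)&0x3 = 0x3

7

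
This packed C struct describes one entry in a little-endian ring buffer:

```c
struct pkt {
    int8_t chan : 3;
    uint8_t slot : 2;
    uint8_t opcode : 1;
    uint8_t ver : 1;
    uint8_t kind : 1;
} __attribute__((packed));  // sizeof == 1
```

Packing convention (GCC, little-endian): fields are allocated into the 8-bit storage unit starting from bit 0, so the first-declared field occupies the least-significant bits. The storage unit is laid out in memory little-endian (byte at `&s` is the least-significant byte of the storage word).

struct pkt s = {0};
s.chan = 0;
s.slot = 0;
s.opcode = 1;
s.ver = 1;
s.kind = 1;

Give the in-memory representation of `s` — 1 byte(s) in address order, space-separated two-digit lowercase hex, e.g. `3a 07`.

[0+:3] chan=0 & 0x7 = 0x0; word=0x00
[3+:2] slot=0 & 0x3 = 0x0; word=0x00
[5+:1] opcode=1 & 0x1 = 0x1; word=0x20
[6+:1] ver=1 & 0x1 = 0x1; word=0x60
[7+:1] kind=1 & 0x1 = 0x1; word=0xe0
word = 0xe0 → little-endian bytes:
  [0]=0xe0

e0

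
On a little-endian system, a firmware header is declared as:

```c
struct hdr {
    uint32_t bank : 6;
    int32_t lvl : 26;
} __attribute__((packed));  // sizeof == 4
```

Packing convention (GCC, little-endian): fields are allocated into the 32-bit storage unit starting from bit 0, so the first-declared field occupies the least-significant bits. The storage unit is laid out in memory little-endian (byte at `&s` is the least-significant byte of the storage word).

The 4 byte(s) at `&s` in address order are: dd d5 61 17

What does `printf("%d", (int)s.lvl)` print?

[0]=0xdd [1]=0xd5 [2]=0x61 [3]=0x17 (little-endian) → word 0x1761d5dd
bank [0+:6] = (word>>0) & 0x3f = 29
lvl [6+:26] = (word>>6) & 0x3ffffff = 6129495  ←
lvl signed 26b, MSB=0: value = 6129495

6129495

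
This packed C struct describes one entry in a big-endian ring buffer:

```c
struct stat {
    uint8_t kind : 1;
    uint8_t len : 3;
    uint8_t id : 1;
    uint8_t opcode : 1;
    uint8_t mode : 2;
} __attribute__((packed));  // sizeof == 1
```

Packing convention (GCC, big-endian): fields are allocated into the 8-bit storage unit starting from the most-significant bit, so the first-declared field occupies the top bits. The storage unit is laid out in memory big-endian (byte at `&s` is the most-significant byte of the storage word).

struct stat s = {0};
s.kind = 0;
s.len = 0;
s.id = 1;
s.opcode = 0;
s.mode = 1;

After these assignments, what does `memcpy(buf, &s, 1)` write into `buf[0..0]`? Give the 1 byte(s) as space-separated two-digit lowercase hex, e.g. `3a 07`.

09

kind (1b) val=0 bits=0x0 at bit 7: 0x00
len (3b) val=0 bits=0x0 at bit 4: 0x00
id (1b) val=1 bits=0x1 at bit 3: 0x08
opcode (1b) val=0 bits=0x0 at bit 2: 0x08
mode (2b) val=1 bits=0x1 at bit 0: 0x09
word = 0x09 → big-endian bytes:
  [0]=0x09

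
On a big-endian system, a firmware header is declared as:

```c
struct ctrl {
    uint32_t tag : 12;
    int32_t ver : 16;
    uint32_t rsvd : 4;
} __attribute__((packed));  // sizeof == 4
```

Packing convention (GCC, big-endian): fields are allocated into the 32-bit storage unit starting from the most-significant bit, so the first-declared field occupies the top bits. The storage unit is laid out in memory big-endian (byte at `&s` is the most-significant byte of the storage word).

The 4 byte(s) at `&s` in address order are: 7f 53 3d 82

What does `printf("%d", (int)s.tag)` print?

2037

[0]=0x7f [1]=0x53 [2]=0x3d [3]=0x82 (big-endian) → word 0x7f533d82
tag:12 @ bit 20 → (0x7f533d82>>20)&0xfff = 0x7f5  ←
ver:16 @ bit 4 → (0x7f533d82>>4)&0xffff = 0x33d8
rsvd:4 @ bit 0 → (0x7f533d82>>0)&0xf = 0x2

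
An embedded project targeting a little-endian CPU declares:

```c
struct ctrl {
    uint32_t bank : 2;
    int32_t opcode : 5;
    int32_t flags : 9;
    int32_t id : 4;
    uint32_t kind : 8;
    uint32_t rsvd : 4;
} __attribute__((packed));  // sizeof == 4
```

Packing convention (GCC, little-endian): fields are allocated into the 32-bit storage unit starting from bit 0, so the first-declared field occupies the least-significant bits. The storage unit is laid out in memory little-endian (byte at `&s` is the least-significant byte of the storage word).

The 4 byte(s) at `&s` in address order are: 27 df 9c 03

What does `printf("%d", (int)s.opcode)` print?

9

[0]=0x27 [1]=0xdf [2]=0x9c [3]=0x03 (little-endian) → word 0x039cdf27
bank [0+:2] = (word>>0) & 0x3 = 3
opcode [2+:5] = (word>>2) & 0x1f = 9  ←
flags [7+:9] = (word>>7) & 0x1ff = 446
id [16+:4] = (word>>16) & 0xf = 12
kind [20+:8] = (word>>20) & 0xff = 57
rsvd [28+:4] = (word>>28) & 0xf = 0
opcode signed 5b, MSB=0: value = 9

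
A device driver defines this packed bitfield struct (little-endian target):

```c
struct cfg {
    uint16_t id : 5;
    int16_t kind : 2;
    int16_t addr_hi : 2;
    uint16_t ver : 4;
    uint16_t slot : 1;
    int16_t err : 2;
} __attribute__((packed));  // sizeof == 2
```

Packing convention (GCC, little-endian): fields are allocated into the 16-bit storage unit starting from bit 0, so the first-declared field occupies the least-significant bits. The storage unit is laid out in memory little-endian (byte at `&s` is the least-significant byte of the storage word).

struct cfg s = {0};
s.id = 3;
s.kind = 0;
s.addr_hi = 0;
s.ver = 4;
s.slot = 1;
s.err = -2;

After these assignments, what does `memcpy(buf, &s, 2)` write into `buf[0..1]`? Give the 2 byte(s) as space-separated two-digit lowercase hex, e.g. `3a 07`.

id (5b) val=3 bits=0x3 at bit 0: 0x0003
kind (2b) val=0 bits=0x0 at bit 5: 0x0003
addr_hi (2b) val=0 bits=0x0 at bit 7: 0x0003
ver (4b) val=4 bits=0x4 at bit 9: 0x0803
slot (1b) val=1 bits=0x1 at bit 13: 0x2803
err (2b) val=-2 bits=0x2 at bit 14: 0xa803
word = 0xa803 → little-endian bytes:
  [0]=0x03  [1]=0xa8

03 a8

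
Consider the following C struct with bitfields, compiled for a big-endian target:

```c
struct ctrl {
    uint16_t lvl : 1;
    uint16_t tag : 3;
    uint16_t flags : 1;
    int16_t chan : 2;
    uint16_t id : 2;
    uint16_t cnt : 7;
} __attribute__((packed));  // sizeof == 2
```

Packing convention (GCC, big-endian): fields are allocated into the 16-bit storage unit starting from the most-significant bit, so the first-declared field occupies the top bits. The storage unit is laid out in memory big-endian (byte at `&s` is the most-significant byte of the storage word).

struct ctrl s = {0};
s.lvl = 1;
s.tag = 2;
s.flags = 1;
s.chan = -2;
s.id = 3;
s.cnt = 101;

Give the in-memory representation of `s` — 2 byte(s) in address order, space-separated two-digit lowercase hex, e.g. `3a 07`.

ad e5

lvl (1b) val=1 bits=0x1 at bit 15: 0x8000
tag (3b) val=2 bits=0x2 at bit 12: 0xa000
flags (1b) val=1 bits=0x1 at bit 11: 0xa800
chan (2b) val=-2 bits=0x2 at bit 9: 0xac00
id (2b) val=3 bits=0x3 at bit 7: 0xad80
cnt (7b) val=101 bits=0x65 at bit 0: 0xade5
word = 0xade5 → big-endian bytes:
  [0]=0xad  [1]=0xe5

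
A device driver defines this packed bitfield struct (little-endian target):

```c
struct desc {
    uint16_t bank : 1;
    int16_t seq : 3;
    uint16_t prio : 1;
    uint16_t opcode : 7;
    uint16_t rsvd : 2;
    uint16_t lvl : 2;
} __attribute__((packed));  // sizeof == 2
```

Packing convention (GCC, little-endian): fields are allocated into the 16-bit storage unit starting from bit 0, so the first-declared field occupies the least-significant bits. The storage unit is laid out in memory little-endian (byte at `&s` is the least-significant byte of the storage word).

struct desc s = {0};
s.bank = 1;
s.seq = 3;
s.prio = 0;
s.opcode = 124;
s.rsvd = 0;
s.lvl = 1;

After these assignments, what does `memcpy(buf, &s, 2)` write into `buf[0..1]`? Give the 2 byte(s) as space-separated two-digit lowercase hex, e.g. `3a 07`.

87 4f

bank (1b) val=1 bits=0x1 at bit 0: 0x0001
seq (3b) val=3 bits=0x3 at bit 1: 0x0007
prio (1b) val=0 bits=0x0 at bit 4: 0x0007
opcode (7b) val=124 bits=0x7c at bit 5: 0x0f87
rsvd (2b) val=0 bits=0x0 at bit 12: 0x0f87
lvl (2b) val=1 bits=0x1 at bit 14: 0x4f87
word = 0x4f87 → little-endian bytes:
  [0]=0x87  [1]=0x4f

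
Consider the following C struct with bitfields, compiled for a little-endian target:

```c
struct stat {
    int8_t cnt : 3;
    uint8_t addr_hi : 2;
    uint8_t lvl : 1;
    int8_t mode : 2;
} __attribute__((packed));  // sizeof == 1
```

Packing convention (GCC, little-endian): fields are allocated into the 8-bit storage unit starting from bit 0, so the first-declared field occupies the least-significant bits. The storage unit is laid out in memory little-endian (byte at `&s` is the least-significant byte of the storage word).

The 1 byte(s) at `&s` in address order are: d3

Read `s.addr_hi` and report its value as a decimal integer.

2

[0]=0xd3 (little-endian) → word 0xd3
cnt:3 @ bit 0 → (0xd3>>0)&0x7 = 0x3
addr_hi:2 @ bit 3 → (0xd3>>3)&0x3 = 0x2  ←
lvl:1 @ bit 5 → (0xd3>>5)&0x1 = 0x0
mode:2 @ bit 6 → (0xd3>>6)&0x3 = 0x3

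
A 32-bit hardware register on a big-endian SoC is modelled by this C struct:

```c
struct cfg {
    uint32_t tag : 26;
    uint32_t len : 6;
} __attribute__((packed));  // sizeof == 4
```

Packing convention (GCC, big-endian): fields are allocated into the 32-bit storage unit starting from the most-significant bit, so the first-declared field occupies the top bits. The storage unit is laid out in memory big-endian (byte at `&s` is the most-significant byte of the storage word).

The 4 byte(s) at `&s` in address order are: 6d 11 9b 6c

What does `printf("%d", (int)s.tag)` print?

28591725

[0]=0x6d [1]=0x11 [2]=0x9b [3]=0x6c (big-endian) → word 0x6d119b6c
tag:26 @ bit 6 → (0x6d119b6c>>6)&0x3ffffff = 0x1b4466d  ←
len:6 @ bit 0 → (0x6d119b6c>>0)&0x3f = 0x2c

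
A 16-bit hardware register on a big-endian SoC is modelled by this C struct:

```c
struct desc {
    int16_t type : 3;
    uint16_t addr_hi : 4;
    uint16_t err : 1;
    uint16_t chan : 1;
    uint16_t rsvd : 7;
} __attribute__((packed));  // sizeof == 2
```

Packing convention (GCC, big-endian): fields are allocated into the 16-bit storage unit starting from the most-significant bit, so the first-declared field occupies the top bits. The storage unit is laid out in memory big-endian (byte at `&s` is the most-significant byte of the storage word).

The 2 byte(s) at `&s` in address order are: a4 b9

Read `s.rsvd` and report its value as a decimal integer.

[0]=0xa4 [1]=0xb9 (big-endian) → word 0xa4b9
type [13+:3] = (word>>13) & 0x7 = 5
addr_hi [9+:4] = (word>>9) & 0xf = 2
err [8+:1] = (word>>8) & 0x1 = 0
chan [7+:1] = (word>>7) & 0x1 = 1
rsvd [0+:7] = (word>>0) & 0x7f = 57  ←

57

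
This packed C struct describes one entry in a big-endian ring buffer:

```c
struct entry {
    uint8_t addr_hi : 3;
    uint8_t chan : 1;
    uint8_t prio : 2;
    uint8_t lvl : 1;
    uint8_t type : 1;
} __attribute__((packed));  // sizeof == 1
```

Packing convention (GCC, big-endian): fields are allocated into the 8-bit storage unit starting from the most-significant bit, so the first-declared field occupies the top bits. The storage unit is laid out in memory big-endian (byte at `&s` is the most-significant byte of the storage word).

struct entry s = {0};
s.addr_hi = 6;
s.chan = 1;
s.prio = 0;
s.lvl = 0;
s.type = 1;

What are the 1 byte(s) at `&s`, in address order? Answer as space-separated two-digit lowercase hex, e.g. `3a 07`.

d1

addr_hi (3b) val=6 bits=0x6 at bit 5: 0xc0
chan (1b) val=1 bits=0x1 at bit 4: 0xd0
prio (2b) val=0 bits=0x0 at bit 2: 0xd0
lvl (1b) val=0 bits=0x0 at bit 1: 0xd0
type (1b) val=1 bits=0x1 at bit 0: 0xd1
word = 0xd1 → big-endian bytes:
  [0]=0xd1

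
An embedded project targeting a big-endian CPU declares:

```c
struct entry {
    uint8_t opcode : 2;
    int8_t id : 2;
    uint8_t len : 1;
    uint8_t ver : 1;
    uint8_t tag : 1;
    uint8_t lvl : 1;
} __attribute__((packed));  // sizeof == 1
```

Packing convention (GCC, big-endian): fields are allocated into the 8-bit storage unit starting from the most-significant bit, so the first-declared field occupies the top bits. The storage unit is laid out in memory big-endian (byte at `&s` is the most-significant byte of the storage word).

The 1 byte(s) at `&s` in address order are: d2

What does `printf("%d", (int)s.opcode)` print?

3

[0]=0xd2 (big-endian) → word 0xd2
opcode:2 @ bit 6 → (0xd2>>6)&0x3 = 0x3  ←
id:2 @ bit 4 → (0xd2>>4)&0x3 = 0x1
len:1 @ bit 3 → (0xd2>>3)&0x1 = 0x0
ver:1 @ bit 2 → (0xd2>>2)&0x1 = 0x0
tag:1 @ bit 1 → (0xd2>>1)&0x1 = 0x1
lvl:1 @ bit 0 → (0xd2>>0)&0x1 = 0x0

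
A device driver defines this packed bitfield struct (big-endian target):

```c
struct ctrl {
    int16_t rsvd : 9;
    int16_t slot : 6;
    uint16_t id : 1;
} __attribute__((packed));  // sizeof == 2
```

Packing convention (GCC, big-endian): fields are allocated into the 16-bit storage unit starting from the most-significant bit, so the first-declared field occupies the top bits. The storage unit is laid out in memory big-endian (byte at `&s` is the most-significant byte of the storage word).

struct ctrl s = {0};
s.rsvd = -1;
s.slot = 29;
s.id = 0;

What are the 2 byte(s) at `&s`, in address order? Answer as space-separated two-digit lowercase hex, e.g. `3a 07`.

ff ba

rsvd (9b) val=-1 bits=0x1ff at bit 7: 0xff80
slot (6b) val=29 bits=0x1d at bit 1: 0xffba
id (1b) val=0 bits=0x0 at bit 0: 0xffba
word = 0xffba → big-endian bytes:
  [0]=0xff  [1]=0xba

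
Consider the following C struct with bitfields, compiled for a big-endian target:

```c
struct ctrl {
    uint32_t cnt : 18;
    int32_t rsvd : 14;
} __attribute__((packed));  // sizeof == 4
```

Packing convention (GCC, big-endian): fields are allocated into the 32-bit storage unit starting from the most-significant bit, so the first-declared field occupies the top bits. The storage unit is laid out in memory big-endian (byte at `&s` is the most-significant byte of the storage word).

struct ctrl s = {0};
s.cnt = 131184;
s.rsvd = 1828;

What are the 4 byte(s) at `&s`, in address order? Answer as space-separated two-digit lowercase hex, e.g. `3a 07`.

80 1c 07 24

cnt:18 = 131184 → 0x20070 << 14 → word 0x801c0000
rsvd:14 = 1828 → 0x724 << 0 → word 0x801c0724
word = 0x801c0724 → big-endian bytes:
  [0]=0x80  [1]=0x1c  [2]=0x07  [3]=0x24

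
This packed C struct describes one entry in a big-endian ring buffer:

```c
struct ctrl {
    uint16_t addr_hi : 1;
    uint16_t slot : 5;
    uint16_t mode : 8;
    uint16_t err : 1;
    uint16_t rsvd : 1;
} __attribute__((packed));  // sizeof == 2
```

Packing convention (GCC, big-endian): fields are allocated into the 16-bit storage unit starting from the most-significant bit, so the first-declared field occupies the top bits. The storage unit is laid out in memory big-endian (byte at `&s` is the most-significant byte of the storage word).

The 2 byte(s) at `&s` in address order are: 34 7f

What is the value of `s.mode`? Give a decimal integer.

31

[0]=0x34 [1]=0x7f (big-endian) → word 0x347f
addr_hi [15+:1] = (word>>15) & 0x1 = 0
slot [10+:5] = (word>>10) & 0x1f = 13
mode [2+:8] = (word>>2) & 0xff = 31  ←
err [1+:1] = (word>>1) & 0x1 = 1
rsvd [0+:1] = (word>>0) & 0x1 = 1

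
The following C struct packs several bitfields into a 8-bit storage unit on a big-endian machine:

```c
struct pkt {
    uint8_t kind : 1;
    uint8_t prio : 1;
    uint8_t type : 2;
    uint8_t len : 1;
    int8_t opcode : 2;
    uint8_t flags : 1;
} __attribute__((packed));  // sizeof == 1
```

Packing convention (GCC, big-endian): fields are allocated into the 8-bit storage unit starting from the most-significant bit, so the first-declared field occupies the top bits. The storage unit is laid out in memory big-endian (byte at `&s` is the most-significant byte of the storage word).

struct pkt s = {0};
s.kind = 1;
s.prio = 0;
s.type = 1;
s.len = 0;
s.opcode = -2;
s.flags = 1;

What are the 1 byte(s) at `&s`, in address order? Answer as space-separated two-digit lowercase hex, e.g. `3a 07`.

[7+:1] kind=1 & 0x1 = 0x1; word=0x80
[6+:1] prio=0 & 0x1 = 0x0; word=0x80
[4+:2] type=1 & 0x3 = 0x1; word=0x90
[3+:1] len=0 & 0x1 = 0x0; word=0x90
[1+:2] opcode=-2 & 0x3 = 0x2; word=0x94
[0+:1] flags=1 & 0x1 = 0x1; word=0x95
word = 0x95 → big-endian bytes:
  [0]=0x95

95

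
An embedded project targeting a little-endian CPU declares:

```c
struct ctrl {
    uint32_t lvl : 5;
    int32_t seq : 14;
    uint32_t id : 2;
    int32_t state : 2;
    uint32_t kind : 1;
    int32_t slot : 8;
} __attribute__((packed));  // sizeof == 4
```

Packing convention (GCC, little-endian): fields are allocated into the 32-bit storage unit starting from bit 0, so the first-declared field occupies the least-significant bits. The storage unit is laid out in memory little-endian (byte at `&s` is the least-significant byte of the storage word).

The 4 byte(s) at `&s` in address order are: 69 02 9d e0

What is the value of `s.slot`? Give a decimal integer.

[0]=0x69 [1]=0x02 [2]=0x9d [3]=0xe0 (little-endian) → word 0xe09d0269
lvl [0+:5] = (word>>0) & 0x1f = 9
seq [5+:14] = (word>>5) & 0x3fff = 10259
id [19+:2] = (word>>19) & 0x3 = 3
state [21+:2] = (word>>21) & 0x3 = 0
kind [23+:1] = (word>>23) & 0x1 = 1
slot [24+:8] = (word>>24) & 0xff = 224  ←
slot signed 8b, MSB=1: 224 - 256 = -32

-32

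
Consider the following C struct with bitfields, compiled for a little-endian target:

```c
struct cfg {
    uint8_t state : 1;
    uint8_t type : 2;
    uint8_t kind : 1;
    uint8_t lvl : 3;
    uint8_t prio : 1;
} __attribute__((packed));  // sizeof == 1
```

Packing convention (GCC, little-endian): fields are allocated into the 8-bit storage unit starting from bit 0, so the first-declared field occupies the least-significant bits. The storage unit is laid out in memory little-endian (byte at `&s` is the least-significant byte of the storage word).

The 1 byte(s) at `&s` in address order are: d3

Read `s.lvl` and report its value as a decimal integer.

5

[0]=0xd3 (little-endian) → word 0xd3
state:1 @ bit 0 → (0xd3>>0)&0x1 = 0x1
type:2 @ bit 1 → (0xd3>>1)&0x3 = 0x1
kind:1 @ bit 3 → (0xd3>>3)&0x1 = 0x0
lvl:3 @ bit 4 → (0xd3>>4)&0x7 = 0x5  ←
prio:1 @ bit 7 → (0xd3>>7)&0x1 = 0x1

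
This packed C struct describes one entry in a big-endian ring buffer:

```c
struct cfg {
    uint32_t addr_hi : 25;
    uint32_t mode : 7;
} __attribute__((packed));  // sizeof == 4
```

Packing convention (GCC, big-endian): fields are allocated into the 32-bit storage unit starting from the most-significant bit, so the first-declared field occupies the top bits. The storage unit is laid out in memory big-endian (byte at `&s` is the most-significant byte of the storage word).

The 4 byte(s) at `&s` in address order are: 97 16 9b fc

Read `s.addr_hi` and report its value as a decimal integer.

19803447

[0]=0x97 [1]=0x16 [2]=0x9b [3]=0xfc (big-endian) → word 0x97169bfc
addr_hi:25 @ bit 7 → (0x97169bfc>>7)&0x1ffffff = 0x12e2d37  ←
mode:7 @ bit 0 → (0x97169bfc>>0)&0x7f = 0x7c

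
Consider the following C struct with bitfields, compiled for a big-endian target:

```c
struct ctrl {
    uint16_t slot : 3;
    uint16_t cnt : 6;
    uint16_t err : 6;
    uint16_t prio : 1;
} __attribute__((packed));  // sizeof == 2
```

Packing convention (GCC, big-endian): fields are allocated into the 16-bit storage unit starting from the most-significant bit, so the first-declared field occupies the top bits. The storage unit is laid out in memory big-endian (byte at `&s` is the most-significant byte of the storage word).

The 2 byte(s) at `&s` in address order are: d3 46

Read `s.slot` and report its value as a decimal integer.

[0]=0xd3 [1]=0x46 (big-endian) → word 0xd346
slot [13+:3] = (word>>13) & 0x7 = 6  ←
cnt [7+:6] = (word>>7) & 0x3f = 38
err [1+:6] = (word>>1) & 0x3f = 35
prio [0+:1] = (word>>0) & 0x1 = 0

6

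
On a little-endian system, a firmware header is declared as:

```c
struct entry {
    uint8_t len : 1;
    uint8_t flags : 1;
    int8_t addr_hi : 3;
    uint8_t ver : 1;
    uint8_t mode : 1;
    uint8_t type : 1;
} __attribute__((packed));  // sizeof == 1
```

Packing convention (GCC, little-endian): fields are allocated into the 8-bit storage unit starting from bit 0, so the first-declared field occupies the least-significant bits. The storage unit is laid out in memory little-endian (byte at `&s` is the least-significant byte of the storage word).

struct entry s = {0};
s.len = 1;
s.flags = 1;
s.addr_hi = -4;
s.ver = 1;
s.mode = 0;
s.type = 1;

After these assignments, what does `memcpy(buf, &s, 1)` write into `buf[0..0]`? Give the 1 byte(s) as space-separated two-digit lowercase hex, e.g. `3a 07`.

len (1b) val=1 bits=0x1 at bit 0: 0x01
flags (1b) val=1 bits=0x1 at bit 1: 0x03
addr_hi (3b) val=-4 bits=0x4 at bit 2: 0x13
ver (1b) val=1 bits=0x1 at bit 5: 0x33
mode (1b) val=0 bits=0x0 at bit 6: 0x33
type (1b) val=1 bits=0x1 at bit 7: 0xb3
word = 0xb3 → little-endian bytes:
  [0]=0xb3

b3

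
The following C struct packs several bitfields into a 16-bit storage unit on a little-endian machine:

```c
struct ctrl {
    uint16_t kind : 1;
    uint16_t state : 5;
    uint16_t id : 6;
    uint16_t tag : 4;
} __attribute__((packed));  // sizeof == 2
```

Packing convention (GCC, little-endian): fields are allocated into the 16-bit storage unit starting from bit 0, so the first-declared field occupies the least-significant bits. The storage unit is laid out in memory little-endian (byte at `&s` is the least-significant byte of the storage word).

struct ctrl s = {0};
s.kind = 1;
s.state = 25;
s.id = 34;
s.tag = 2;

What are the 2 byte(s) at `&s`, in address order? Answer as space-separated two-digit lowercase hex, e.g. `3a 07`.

kind (1b) val=1 bits=0x1 at bit 0: 0x0001
state (5b) val=25 bits=0x19 at bit 1: 0x0033
id (6b) val=34 bits=0x22 at bit 6: 0x08b3
tag (4b) val=2 bits=0x2 at bit 12: 0x28b3
word = 0x28b3 → little-endian bytes:
  [0]=0xb3  [1]=0x28

b3 28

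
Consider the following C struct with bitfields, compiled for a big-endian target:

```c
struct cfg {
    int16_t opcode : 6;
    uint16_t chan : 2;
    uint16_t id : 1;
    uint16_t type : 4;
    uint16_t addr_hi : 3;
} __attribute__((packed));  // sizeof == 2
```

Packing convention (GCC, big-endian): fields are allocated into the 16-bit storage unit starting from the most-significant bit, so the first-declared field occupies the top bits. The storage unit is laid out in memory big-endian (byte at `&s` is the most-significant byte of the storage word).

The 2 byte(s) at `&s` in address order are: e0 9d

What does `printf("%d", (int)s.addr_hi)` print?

[0]=0xe0 [1]=0x9d (big-endian) → word 0xe09d
opcode:6 @ bit 10 → (0xe09d>>10)&0x3f = 0x38
chan:2 @ bit 8 → (0xe09d>>8)&0x3 = 0x0
id:1 @ bit 7 → (0xe09d>>7)&0x1 = 0x1
type:4 @ bit 3 → (0xe09d>>3)&0xf = 0x3
addr_hi:3 @ bit 0 → (0xe09d>>0)&0x7 = 0x5  ←

5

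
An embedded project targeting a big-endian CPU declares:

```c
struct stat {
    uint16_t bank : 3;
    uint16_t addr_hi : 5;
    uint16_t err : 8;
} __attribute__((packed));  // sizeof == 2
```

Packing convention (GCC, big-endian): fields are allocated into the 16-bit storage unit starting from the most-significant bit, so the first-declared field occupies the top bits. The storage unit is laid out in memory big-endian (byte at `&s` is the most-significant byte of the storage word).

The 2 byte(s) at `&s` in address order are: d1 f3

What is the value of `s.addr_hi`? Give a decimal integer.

[0]=0xd1 [1]=0xf3 (big-endian) → word 0xd1f3
bank [13+:3] = (word>>13) & 0x7 = 6
addr_hi [8+:5] = (word>>8) & 0x1f = 17  ←
err [0+:8] = (word>>0) & 0xff = 243

17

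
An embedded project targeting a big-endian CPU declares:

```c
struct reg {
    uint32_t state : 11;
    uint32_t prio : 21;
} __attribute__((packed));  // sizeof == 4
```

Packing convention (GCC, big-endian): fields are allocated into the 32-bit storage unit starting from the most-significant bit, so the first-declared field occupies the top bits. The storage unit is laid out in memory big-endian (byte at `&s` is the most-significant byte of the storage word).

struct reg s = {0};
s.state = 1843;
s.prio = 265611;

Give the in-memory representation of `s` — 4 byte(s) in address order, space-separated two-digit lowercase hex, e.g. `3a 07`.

e6 64 0d 8b

[21+:11] state=1843 & 0x7ff = 0x733; word=0xe6600000
[0+:21] prio=265611 & 0x1fffff = 0x40d8b; word=0xe6640d8b
word = 0xe6640d8b → big-endian bytes:
  [0]=0xe6  [1]=0x64  [2]=0x0d  [3]=0x8b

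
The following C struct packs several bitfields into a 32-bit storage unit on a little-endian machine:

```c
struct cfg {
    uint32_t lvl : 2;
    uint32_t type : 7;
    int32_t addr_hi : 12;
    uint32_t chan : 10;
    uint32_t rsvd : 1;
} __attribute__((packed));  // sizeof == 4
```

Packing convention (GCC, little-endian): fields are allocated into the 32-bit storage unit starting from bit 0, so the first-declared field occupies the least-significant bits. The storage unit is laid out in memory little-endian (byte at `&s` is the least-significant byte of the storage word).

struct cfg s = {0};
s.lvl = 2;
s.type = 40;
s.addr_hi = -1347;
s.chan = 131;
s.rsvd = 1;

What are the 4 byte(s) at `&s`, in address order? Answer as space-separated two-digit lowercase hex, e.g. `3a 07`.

lvl:2 = 2 → 0x2 << 0 → word 0x00000002
type:7 = 40 → 0x28 << 2 → word 0x000000a2
addr_hi:12 = -1347 → 0xabd << 9 → word 0x00157aa2
chan:10 = 131 → 0x83 << 21 → word 0x10757aa2
rsvd:1 = 1 → 0x1 << 31 → word 0x90757aa2
word = 0x90757aa2 → little-endian bytes:
  [0]=0xa2  [1]=0x7a  [2]=0x75  [3]=0x90

a2 7a 75 90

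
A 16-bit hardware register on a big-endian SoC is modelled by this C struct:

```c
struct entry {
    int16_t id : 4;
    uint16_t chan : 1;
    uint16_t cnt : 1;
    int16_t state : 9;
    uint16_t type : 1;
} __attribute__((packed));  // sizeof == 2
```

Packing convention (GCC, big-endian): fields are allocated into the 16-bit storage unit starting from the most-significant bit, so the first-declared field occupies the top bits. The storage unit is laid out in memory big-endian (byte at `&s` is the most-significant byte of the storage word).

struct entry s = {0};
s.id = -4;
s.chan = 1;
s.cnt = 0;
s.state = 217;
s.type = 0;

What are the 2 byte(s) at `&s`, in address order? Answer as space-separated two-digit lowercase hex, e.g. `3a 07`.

id:4 = -4 → 0xc << 12 → word 0xc000
chan:1 = 1 → 0x1 << 11 → word 0xc800
cnt:1 = 0 → 0x0 << 10 → word 0xc800
state:9 = 217 → 0xd9 << 1 → word 0xc9b2
type:1 = 0 → 0x0 << 0 → word 0xc9b2
word = 0xc9b2 → big-endian bytes:
  [0]=0xc9  [1]=0xb2

c9 b2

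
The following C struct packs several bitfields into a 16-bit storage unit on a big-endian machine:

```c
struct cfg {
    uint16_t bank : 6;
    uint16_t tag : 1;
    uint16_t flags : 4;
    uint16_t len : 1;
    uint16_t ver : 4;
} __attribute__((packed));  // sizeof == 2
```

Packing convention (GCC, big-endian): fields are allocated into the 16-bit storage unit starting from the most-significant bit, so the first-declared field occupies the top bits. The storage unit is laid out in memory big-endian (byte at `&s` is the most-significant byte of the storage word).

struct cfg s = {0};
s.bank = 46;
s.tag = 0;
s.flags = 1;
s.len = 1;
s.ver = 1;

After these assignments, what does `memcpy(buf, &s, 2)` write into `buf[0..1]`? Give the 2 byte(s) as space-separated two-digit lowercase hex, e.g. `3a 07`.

bank (6b) val=46 bits=0x2e at bit 10: 0xb800
tag (1b) val=0 bits=0x0 at bit 9: 0xb800
flags (4b) val=1 bits=0x1 at bit 5: 0xb820
len (1b) val=1 bits=0x1 at bit 4: 0xb830
ver (4b) val=1 bits=0x1 at bit 0: 0xb831
word = 0xb831 → big-endian bytes:
  [0]=0xb8  [1]=0x31

b8 31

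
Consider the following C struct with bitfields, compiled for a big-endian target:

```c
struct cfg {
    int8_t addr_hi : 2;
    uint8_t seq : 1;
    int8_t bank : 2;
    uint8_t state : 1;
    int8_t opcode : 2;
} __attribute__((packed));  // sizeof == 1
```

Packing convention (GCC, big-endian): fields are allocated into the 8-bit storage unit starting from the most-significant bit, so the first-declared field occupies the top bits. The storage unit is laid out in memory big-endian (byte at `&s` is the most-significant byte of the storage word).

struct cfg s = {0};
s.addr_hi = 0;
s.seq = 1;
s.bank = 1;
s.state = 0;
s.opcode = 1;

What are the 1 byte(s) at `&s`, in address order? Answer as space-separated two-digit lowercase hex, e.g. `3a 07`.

[6+:2] addr_hi=0 & 0x3 = 0x0; word=0x00
[5+:1] seq=1 & 0x1 = 0x1; word=0x20
[3+:2] bank=1 & 0x3 = 0x1; word=0x28
[2+:1] state=0 & 0x1 = 0x0; word=0x28
[0+:2] opcode=1 & 0x3 = 0x1; word=0x29
word = 0x29 → big-endian bytes:
  [0]=0x29

29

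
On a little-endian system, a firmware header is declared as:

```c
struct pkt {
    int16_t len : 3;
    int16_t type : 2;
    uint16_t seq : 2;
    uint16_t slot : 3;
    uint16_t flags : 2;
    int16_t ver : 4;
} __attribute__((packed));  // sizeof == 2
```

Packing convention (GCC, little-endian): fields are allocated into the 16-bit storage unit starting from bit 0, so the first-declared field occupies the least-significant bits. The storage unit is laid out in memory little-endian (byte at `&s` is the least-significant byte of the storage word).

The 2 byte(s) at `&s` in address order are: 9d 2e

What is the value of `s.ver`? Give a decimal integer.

2

[0]=0x9d [1]=0x2e (little-endian) → word 0x2e9d
len:3 @ bit 0 → (0x2e9d>>0)&0x7 = 0x5
type:2 @ bit 3 → (0x2e9d>>3)&0x3 = 0x3
seq:2 @ bit 5 → (0x2e9d>>5)&0x3 = 0x0
slot:3 @ bit 7 → (0x2e9d>>7)&0x7 = 0x5
flags:2 @ bit 10 → (0x2e9d>>10)&0x3 = 0x3
ver:4 @ bit 12 → (0x2e9d>>12)&0xf = 0x2  ←
ver signed 4b, MSB=0: value = 2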